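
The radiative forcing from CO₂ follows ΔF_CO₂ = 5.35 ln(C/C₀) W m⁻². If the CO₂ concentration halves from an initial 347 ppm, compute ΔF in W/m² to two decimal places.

ΔF = 5.35 × ln(0.5) = 5.35 × -0.69315 = -3.7084 W/m².

ΔF = -3.71 W/m²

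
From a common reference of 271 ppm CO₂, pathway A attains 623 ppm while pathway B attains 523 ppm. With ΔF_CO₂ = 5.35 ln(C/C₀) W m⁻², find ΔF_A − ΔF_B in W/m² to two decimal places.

ΔF_A − ΔF_B = 0.94 W/m²

ΔF_A = 5.35 ln(623/271) = 5.35 × 0.83243 = 4.4535 W/m².
ΔF_B = 5.35 ln(523/271) = 5.35 × 0.65746 = 3.5174 W/m².
Difference: 4.4535 − 3.5174 = 0.9361 W/m².
(Equivalently, ΔF_A − ΔF_B = 5.35 ln(623/523) = 5.35 × 0.17497 = 0.9361 W/m².)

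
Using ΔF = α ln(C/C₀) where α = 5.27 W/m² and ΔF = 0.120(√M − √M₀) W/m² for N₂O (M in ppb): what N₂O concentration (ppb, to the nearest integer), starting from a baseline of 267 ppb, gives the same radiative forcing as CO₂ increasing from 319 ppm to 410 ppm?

CO₂ forcing: 5.27 × ln(410/319) = 5.27 × 0.250966 = 1.32259 W/m².
Set 0.120(√M − √267) = 1.32259: √M = 1.32259/0.120 + √267 = 11.0216 + 16.3401 = 27.3617.
M = (27.3617)² = 748.66 ppb.

M ≈ 749 ppb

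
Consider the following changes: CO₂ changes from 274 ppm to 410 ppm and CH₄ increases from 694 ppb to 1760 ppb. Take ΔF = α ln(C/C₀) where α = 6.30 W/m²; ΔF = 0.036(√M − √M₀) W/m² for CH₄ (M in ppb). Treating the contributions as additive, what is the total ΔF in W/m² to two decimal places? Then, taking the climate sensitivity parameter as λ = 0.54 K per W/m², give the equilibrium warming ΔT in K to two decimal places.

CO₂: 6.30 × ln(410/274) = 6.30 × ln(1.49635) = 6.30 × 0.40303 = 2.5391 W/m².
CH₄: 0.036 × (√1760 − √694) = 0.036 × (41.9524 − 26.3439) = 0.036 × 15.6085 = 0.5619 W/m².
Total ΔF = 2.5391 + 0.5619 = 3.1010 W/m².
ΔT = λ ΔF = 0.54 × 3.10 = 1.6740 K.

ΔF = 3.10 W/m²; ΔT = 1.67 K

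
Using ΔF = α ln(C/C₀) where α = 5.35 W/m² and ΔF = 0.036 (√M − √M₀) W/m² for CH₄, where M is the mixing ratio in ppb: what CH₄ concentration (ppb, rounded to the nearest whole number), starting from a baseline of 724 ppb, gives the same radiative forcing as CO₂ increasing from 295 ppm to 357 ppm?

M ≈ 3053 ppb

CO₂ forcing: 5.35 × ln(357/295) = 5.35 × 0.190760 = 1.02057 W/m².
Set 0.036(√M − √724) = 1.02057: √M = 1.02057/0.036 + √724 = 28.3492 + 26.9072 = 55.2564.
M = (55.2564)² = 3053.27 ppb.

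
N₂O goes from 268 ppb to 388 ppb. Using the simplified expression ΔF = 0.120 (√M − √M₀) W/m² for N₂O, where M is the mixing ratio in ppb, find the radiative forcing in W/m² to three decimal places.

N₂O: 0.120 × (√388 − √268) = 0.120 × (19.6977 − 16.3707) = 0.120 × 3.3270 = 0.3992 W/m².

ΔF = 0.399 W/m²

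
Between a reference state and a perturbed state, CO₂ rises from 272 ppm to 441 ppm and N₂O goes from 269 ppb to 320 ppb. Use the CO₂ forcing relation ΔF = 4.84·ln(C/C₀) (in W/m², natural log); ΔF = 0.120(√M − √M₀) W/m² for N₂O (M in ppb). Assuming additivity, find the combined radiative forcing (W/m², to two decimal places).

CO₂: 4.84 × ln(441/272) = 4.84 × ln(1.62132) = 4.84 × 0.48324 = 2.3389 W/m².
N₂O: 0.120 × (√320 − √269) = 0.120 × (17.8885 − 16.4012) = 0.120 × 1.4873 = 0.1785 W/m².
Total ΔF = 2.3389 + 0.1785 = 2.5174 W/m².

ΔF = 2.52 W/m²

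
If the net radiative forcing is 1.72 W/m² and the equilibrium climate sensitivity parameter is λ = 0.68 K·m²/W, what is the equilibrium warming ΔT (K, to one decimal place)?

ΔT = 1.2 K

ΔT = λ ΔF = 0.68 × 1.72 = 1.1696 K.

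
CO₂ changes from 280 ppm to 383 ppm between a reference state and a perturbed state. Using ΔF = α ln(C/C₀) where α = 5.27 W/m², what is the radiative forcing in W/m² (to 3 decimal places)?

ΔF = 1.651 W/m²

CO₂ absorption bands are partially saturated, so forcing scales with the logarithm of the concentration ratio.
CO₂: 5.27 × ln(383/280) = 5.27 × ln(1.36786) = 5.27 × 0.31325 = 1.6508 W/m².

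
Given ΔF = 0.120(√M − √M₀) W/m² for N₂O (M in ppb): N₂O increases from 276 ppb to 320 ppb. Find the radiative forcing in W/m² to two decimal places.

ΔF = 0.15 W/m²

N₂O: 0.120 × (√320 − √276) = 0.120 × (17.8885 − 16.6132) = 0.120 × 1.2753 = 0.1530 W/m².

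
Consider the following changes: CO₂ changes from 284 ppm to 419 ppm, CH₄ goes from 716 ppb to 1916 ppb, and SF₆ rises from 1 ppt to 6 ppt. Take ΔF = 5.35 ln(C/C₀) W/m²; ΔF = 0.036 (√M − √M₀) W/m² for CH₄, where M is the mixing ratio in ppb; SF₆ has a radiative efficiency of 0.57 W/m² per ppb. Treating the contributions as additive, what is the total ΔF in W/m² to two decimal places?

CO₂: 5.35 × ln(419/284) = 5.35 × ln(1.47535) = 5.35 × 0.38890 = 2.0806 W/m².
CH₄: 0.036 × (√1916 − √716) = 0.036 × (43.7721 − 26.7582) = 0.036 × 17.0139 = 0.6125 W/m².
SF₆: Δ = 6 − 1 = 5 ppt = 0.005 ppb; ΔF = 0.57 × 0.005 = 0.0029 W/m².
Total ΔF = 2.0806 + 0.6125 + 0.0029 = 2.6960 W/m².

ΔF = 2.70 W/m²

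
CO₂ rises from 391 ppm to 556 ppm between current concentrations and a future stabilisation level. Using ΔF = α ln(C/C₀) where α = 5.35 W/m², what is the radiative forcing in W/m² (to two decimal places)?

ΔF = 1.88 W/m²

CO₂: 5.35 × ln(556/391) = 5.35 × ln(1.42199) = 5.35 × 0.35206 = 1.8835 W/m².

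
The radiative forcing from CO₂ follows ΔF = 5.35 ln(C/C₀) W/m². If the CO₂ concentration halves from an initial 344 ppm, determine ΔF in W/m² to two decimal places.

ΔF = -3.71 W/m²

Because the forcing depends only on the ratio C/C₀, the initial concentration does not enter.
ΔF = 5.35 × ln(0.5) = 5.35 × -0.69315 = -3.7084 W/m².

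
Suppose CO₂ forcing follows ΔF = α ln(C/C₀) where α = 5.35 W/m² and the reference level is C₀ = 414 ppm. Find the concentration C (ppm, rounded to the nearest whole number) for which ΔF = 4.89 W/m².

C ≈ 1033 ppm

Set 5.35 ln(C/414) = 4.89, so ln(C/414) = 4.89/5.35 = 0.91402.
Then C/414 = e^0.91402 = 2.49433, giving C = 414 × 2.49433 = 1032.65 ppm.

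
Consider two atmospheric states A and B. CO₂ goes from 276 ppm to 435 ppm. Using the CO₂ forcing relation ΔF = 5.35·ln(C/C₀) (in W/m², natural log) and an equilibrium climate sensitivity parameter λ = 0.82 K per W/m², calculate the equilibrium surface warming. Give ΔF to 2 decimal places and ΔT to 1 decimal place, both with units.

CO₂: 5.35 × ln(435/276) = 5.35 × ln(1.57609) = 5.35 × 0.45495 = 2.4340 W/m².
ΔT = λ ΔF = 0.82 × 2.43 = 1.9926 K.

ΔF = 2.43 W/m²; ΔT = 2.0 K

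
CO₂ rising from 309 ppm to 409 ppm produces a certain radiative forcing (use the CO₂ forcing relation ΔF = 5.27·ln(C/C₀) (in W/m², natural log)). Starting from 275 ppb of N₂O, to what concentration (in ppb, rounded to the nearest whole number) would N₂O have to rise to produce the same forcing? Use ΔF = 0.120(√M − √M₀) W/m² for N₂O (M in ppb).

M ≈ 835 ppb

CO₂ forcing: 5.27 × ln(409/309) = 5.27 × 0.280374 = 1.47757 W/m².
Set 0.120(√M − √275) = 1.47757: √M = 1.47757/0.120 + √275 = 12.3131 + 16.5831 = 28.8962.
M = (28.8962)² = 834.99 ppb.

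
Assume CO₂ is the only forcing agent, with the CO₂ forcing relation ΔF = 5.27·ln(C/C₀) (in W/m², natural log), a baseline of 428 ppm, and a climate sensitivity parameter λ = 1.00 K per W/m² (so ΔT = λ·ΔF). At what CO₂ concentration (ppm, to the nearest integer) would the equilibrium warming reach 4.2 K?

C ≈ 950 ppm

Required forcing: ΔF = ΔT/λ = 4.2/1.00 = 4.2000 W/m².
Then ln(C/428) = ΔF/5.27 = 4.2000/5.27 = 0.79696.
So C = 428 × e^0.79696 = 428 × 2.21879 = 949.64 ppm.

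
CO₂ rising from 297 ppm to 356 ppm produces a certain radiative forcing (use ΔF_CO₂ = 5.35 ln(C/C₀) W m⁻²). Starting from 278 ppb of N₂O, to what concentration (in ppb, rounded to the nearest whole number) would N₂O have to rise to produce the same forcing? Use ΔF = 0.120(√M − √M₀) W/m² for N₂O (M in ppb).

CO₂ forcing: 5.35 × ln(356/297) = 5.35 × 0.181199 = 0.96941 W/m².
Set 0.120(√M − √278) = 0.96941: √M = 0.96941/0.120 + √278 = 8.0784 + 16.6733 = 24.7517.
M = (24.7517)² = 612.65 ppb.

M ≈ 613 ppb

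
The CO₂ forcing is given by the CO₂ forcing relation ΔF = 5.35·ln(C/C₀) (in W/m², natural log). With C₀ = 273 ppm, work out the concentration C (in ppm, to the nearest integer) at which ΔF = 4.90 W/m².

C ≈ 682 ppm

Set 5.35 ln(C/273) = 4.90, so ln(C/273) = 4.90/5.35 = 0.91589.
Then C/273 = e^0.91589 = 2.49900, giving C = 273 × 2.49900 = 682.23 ppm.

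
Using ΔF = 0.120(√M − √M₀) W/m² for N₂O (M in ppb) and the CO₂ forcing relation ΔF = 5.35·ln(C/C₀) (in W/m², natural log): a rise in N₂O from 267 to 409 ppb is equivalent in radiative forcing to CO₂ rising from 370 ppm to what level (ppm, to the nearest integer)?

N₂O forcing: 0.120 × (√409 − √267) = 0.120 × (20.2237 − 16.3401) = 0.120 × 3.8836 = 0.46603 W/m².
Set 5.35 ln(C/370) = 0.46603: ln(C/370) = 0.46603/5.35 = 0.08711, so C = 370 × e^0.08711 = 370 × 1.09102 = 403.68 ppm.

C ≈ 404 ppm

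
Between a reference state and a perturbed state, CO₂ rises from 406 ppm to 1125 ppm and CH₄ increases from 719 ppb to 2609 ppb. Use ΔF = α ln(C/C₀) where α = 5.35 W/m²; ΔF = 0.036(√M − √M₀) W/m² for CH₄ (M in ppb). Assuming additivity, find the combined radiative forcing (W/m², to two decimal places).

CO₂: 5.35 × ln(1125/406) = 5.35 × ln(2.77094) = 5.35 × 1.01919 = 5.4527 W/m².
CH₄: 0.036 × (√2609 − √719) = 0.036 × (51.0784 − 26.8142) = 0.036 × 24.2642 = 0.8735 W/m².
Total ΔF = 5.4527 + 0.8735 = 6.3262 W/m².

ΔF = 6.33 W/m²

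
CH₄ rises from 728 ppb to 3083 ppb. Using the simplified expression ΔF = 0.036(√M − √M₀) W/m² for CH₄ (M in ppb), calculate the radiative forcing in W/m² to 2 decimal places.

CH₄: 0.036 × (√3083 − √728) = 0.036 × (55.5248 − 26.9815) = 0.036 × 28.5433 = 1.0276 W/m².

ΔF = 1.03 W/m²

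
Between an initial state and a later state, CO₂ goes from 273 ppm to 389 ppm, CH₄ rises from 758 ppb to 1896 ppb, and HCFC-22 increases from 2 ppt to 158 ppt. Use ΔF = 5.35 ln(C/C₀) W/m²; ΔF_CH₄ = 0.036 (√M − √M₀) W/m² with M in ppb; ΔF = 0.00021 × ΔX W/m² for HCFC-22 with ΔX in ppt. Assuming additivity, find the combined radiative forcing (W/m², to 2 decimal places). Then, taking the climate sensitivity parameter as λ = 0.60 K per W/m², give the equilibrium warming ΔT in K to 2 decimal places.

CO₂: 5.35 × ln(389/273) = 5.35 × ln(1.42491) = 5.35 × 0.35411 = 1.8945 W/m².
CH₄: 0.036 × (√1896 − √758) = 0.036 × (43.5431 − 27.5318) = 0.036 × 16.0113 = 0.5764 W/m².
HCFC-22: ΔF = 0.00021 × (158 − 2) = 0.00021 × 156 = 0.0328 W/m².
Total ΔF = 1.8945 + 0.5764 + 0.0328 = 2.5037 W/m².
ΔT = λ ΔF = 0.60 × 2.50 = 1.5000 K.

ΔF = 2.50 W/m²; ΔT = 1.50 K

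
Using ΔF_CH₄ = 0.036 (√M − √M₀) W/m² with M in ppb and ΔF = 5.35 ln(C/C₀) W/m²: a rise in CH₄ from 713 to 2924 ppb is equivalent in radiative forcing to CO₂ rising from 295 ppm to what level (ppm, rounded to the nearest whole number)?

C ≈ 355 ppm

CH₄ forcing: 0.036 × (√2924 − √713) = 0.036 × (54.0740 − 26.7021) = 0.036 × 27.3719 = 0.98539 W/m².
Set 5.35 ln(C/295) = 0.98539: ln(C/295) = 0.98539/5.35 = 0.18419, so C = 295 × e^0.18419 = 295 × 1.20224 = 354.66 ppm.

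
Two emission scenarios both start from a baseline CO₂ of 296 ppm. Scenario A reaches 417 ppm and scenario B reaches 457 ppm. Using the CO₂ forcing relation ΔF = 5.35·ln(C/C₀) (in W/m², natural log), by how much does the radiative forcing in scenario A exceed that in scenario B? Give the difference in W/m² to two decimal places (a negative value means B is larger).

ΔF_A − ΔF_B = -0.49 W/m²

ΔF_A = 5.35 ln(417/296) = 5.35 × 0.34273 = 1.8336 W/m².
ΔF_B = 5.35 ln(457/296) = 5.35 × 0.43432 = 2.3236 W/m².
Difference: 1.8336 − 2.3236 = -0.4900 W/m².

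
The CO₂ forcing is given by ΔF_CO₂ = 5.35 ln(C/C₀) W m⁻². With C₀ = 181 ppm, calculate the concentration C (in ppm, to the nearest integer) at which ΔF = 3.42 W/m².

Set 5.35 ln(C/181) = 3.42, so ln(C/181) = 3.42/5.35 = 0.63925.
Then C/181 = e^0.63925 = 1.89506, giving C = 181 × 1.89506 = 343.01 ppm.

C ≈ 343 ppm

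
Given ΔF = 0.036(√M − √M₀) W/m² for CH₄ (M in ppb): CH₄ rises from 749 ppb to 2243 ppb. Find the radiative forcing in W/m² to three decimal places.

ΔF = 0.720 W/m²

CH₄: 0.036 × (√2243 − √749) = 0.036 × (47.3603 − 27.3679) = 0.036 × 19.9924 = 0.7197 W/m².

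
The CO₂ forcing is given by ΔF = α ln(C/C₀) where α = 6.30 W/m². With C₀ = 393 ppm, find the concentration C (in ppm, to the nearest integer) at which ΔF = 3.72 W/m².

Set 6.30 ln(C/393) = 3.72, so ln(C/393) = 3.72/6.30 = 0.59048.
Then C/393 = e^0.59048 = 1.80485, giving C = 393 × 1.80485 = 709.31 ppm.

C ≈ 709 ppm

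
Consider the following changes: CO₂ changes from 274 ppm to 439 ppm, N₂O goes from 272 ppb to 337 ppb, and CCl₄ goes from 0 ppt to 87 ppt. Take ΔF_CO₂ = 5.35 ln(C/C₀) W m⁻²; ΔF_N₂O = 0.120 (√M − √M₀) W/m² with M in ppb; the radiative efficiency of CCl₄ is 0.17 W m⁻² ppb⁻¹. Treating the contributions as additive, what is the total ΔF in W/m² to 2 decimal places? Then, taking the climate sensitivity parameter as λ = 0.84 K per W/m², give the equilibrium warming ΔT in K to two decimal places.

CO₂: 5.35 × ln(439/274) = 5.35 × ln(1.60219) = 5.35 × 0.47137 = 2.5218 W/m².
N₂O: 0.120 × (√337 − √272) = 0.120 × (18.3576 − 16.4924) = 0.120 × 1.8652 = 0.2238 W/m².
CCl₄: Δ = 87 − 0 = 87 ppt = 0.087 ppb; ΔF = 0.17 × 0.087 = 0.0148 W/m².
Total ΔF = 2.5218 + 0.2238 + 0.0148 = 2.7604 W/m².
ΔT = λ ΔF = 0.84 × 2.76 = 2.3184 K.

ΔF = 2.76 W/m²; ΔT = 2.32 K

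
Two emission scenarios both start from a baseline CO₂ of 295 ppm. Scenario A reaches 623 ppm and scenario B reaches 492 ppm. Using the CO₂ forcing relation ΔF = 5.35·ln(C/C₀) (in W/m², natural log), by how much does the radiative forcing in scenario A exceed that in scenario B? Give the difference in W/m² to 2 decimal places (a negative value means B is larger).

ΔF_A − ΔF_B = 1.26 W/m²

ΔF_A = 5.35 ln(623/295) = 5.35 × 0.74757 = 3.9995 W/m².
ΔF_B = 5.35 ln(492/295) = 5.35 × 0.51150 = 2.7365 W/m².
Difference: 3.9995 − 2.7365 = 1.2630 W/m².
(Equivalently, ΔF_A − ΔF_B = 5.35 ln(623/492) = 5.35 × 0.23607 = 1.2630 W/m².)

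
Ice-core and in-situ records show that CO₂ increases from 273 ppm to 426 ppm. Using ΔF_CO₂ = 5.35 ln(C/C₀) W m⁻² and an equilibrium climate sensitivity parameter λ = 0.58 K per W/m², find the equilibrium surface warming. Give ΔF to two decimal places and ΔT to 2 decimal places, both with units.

CO₂: 5.35 × ln(426/273) = 5.35 × ln(1.56044) = 5.35 × 0.44497 = 2.3806 W/m².
ΔT = λ ΔF = 0.58 × 2.38 = 1.3804 K.

ΔF = 2.38 W/m²; ΔT = 1.38 K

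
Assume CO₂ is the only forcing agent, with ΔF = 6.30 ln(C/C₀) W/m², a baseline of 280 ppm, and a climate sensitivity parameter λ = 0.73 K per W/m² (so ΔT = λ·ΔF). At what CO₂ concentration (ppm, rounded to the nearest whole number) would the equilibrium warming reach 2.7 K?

Required forcing: ΔF = ΔT/λ = 2.7/0.73 = 3.6986 W/m².
Then ln(C/280) = ΔF/6.30 = 3.6986/6.30 = 0.58708.
So C = 280 × e^0.58708 = 280 × 1.79873 = 503.64 ppm.

C ≈ 504 ppm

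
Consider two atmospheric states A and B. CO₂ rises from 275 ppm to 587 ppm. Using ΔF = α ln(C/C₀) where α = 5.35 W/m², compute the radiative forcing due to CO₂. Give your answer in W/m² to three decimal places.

CO₂: 5.35 × ln(587/275) = 5.35 × ln(2.13455) = 5.35 × 0.75826 = 4.0567 W/m².

ΔF = 4.057 W/m²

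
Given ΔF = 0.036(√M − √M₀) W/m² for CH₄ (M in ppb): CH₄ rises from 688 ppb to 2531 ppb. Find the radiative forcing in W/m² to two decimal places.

CH₄: 0.036 × (√2531 − √688) = 0.036 × (50.3090 − 26.2298) = 0.036 × 24.0792 = 0.8669 W/m².

ΔF = 0.87 W/m²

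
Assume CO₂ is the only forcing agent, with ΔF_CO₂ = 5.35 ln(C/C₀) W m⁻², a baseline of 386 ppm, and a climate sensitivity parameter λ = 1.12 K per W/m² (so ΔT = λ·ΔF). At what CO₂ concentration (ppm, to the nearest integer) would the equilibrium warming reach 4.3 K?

C ≈ 791 ppm

Required forcing: ΔF = ΔT/λ = 4.3/1.12 = 3.8393 W/m².
Then ln(C/386) = ΔF/5.35 = 3.8393/5.35 = 0.71763.
So C = 386 × e^0.71763 = 386 × 2.04957 = 791.13 ppm.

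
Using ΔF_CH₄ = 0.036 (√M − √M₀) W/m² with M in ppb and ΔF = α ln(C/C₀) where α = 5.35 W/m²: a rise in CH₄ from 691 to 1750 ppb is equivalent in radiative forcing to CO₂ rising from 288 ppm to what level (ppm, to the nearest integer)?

C ≈ 320 ppm

CH₄ forcing: 0.036 × (√1750 − √691) = 0.036 × (41.8330 − 26.2869) = 0.036 × 15.5461 = 0.55966 W/m².
Set 5.35 ln(C/288) = 0.55966: ln(C/288) = 0.55966/5.35 = 0.10461, so C = 288 × e^0.10461 = 288 × 1.11028 = 319.76 ppm.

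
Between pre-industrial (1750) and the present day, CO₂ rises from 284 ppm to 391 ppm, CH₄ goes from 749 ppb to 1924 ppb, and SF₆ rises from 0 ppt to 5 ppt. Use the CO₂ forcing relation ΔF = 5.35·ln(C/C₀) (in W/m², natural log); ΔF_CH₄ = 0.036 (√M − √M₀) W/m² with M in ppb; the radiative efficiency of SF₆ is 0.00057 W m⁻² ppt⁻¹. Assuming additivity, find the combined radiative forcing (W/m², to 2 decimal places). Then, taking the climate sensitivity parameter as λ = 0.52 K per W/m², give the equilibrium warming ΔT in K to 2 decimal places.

ΔF = 2.31 W/m²; ΔT = 1.20 K

CO₂: 5.35 × ln(391/284) = 5.35 × ln(1.37676) = 5.35 × 0.31973 = 1.7106 W/m².
CH₄: 0.036 × (√1924 − √749) = 0.036 × (43.8634 − 27.3679) = 0.036 × 16.4955 = 0.5938 W/m².
SF₆: ΔF = 0.00057 × (5 − 0) = 0.00057 × 5 = 0.0029 W/m².
Total ΔF = 1.7106 + 0.5938 + 0.0029 = 2.3073 W/m².
ΔT = λ ΔF = 0.52 × 2.31 = 1.2012 K.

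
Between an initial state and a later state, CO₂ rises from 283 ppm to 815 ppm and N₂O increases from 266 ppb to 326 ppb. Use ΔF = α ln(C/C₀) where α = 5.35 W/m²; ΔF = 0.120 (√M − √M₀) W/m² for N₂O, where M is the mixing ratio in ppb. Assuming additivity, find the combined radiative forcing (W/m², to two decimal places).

ΔF = 5.87 W/m²

CO₂: 5.35 × ln(815/283) = 5.35 × ln(2.87986) = 5.35 × 1.05774 = 5.6589 W/m².
N₂O: 0.120 × (√326 − √266) = 0.120 × (18.0555 − 16.3095) = 0.120 × 1.7460 = 0.2095 W/m².
Total ΔF = 5.6589 + 0.2095 = 5.8684 W/m².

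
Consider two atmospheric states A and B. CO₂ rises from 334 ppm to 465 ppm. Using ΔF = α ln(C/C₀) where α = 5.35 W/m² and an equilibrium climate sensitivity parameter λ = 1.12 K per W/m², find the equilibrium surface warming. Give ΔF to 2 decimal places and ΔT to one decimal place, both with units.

CO₂: 5.35 × ln(465/334) = 5.35 × ln(1.39222) = 5.35 × 0.33090 = 1.7703 W/m².
ΔT = λ ΔF = 1.12 × 1.77 = 1.9824 K.

ΔF = 1.77 W/m²; ΔT = 2.0 K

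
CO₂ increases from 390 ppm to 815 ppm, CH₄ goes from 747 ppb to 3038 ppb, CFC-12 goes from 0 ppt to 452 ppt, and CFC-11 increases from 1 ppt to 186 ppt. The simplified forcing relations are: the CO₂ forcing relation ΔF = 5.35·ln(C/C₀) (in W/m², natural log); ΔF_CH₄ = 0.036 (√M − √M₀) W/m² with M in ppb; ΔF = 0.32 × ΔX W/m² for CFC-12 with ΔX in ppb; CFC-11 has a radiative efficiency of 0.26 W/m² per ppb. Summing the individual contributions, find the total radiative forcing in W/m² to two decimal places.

ΔF = 5.14 W/m²

CO₂: 5.35 × ln(815/390) = 5.35 × ln(2.08974) = 5.35 × 0.73704 = 3.9432 W/m².
CH₄: 0.036 × (√3038 − √747) = 0.036 × (55.1181 − 27.3313) = 0.036 × 27.7868 = 1.0003 W/m².
CFC-12: Δ = 452 − 0 = 452 ppt = 0.452 ppb; ΔF = 0.32 × 0.452 = 0.1446 W/m².
CFC-11: Δ = 186 − 1 = 185 ppt = 0.185 ppb; ΔF = 0.26 × 0.185 = 0.0481 W/m².
Total ΔF = 3.9432 + 1.0003 + 0.1446 + 0.0481 = 5.1362 W/m².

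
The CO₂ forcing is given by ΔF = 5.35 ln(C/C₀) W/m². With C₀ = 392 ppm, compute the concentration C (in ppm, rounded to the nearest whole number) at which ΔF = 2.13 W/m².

C ≈ 584 ppm

Set 5.35 ln(C/392) = 2.13, so ln(C/392) = 2.13/5.35 = 0.39813.
Then C/392 = e^0.39813 = 1.48904, giving C = 392 × 1.48904 = 583.70 ppm.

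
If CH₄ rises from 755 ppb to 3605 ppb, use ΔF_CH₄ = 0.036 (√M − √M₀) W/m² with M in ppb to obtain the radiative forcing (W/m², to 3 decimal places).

CH₄: 0.036 × (√3605 − √755) = 0.036 × (60.0417 − 27.4773) = 0.036 × 32.5644 = 1.1723 W/m².

ΔF = 1.172 W/m²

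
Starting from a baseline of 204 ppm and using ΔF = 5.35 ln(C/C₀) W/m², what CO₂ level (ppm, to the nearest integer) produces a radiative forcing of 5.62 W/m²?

Set 5.35 ln(C/204) = 5.62, so ln(C/204) = 5.62/5.35 = 1.05047.
Then C/204 = e^1.05047 = 2.85899, giving C = 204 × 2.85899 = 583.23 ppm.

C ≈ 583 ppm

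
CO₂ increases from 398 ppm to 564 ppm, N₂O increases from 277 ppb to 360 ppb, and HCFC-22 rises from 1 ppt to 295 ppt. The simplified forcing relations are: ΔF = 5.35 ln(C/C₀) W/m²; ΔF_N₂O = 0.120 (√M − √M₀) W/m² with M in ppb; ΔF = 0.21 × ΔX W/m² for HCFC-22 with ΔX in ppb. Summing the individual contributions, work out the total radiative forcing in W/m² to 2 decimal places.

ΔF = 2.21 W/m²

CO₂: 5.35 × ln(564/398) = 5.35 × ln(1.41709) = 5.35 × 0.34861 = 1.8651 W/m².
N₂O: 0.120 × (√360 − √277) = 0.120 × (18.9737 − 16.6433) = 0.120 × 2.3304 = 0.2796 W/m².
HCFC-22: Δ = 295 − 1 = 294 ppt = 0.294 ppb; ΔF = 0.21 × 0.294 = 0.0617 W/m².
Total ΔF = 1.8651 + 0.2796 + 0.0617 = 2.2064 W/m².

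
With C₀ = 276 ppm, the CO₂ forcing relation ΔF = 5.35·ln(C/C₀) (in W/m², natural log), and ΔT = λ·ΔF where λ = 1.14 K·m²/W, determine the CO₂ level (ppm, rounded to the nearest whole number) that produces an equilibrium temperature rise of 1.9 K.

Required forcing: ΔF = ΔT/λ = 1.9/1.14 = 1.6667 W/m².
Then ln(C/276) = ΔF/5.35 = 1.6667/5.35 = 0.31153.
So C = 276 × e^0.31153 = 276 × 1.36551 = 376.88 ppm.

C ≈ 377 ppm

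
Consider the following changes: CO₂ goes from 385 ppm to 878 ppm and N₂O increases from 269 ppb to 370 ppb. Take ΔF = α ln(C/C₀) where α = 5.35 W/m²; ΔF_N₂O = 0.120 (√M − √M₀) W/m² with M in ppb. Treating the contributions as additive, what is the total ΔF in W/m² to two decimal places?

ΔF = 4.75 W/m²

CO₂: 5.35 × ln(878/385) = 5.35 × ln(2.28052) = 5.35 × 0.82440 = 4.4105 W/m².
N₂O: 0.120 × (√370 − √269) = 0.120 × (19.2354 − 16.4012) = 0.120 × 2.8342 = 0.3401 W/m².
Total ΔF = 4.4105 + 0.3401 = 4.7506 W/m².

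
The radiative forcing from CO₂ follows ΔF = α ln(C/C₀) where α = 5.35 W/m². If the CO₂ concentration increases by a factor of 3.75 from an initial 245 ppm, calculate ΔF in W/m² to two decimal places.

ΔF = 7.07 W/m²

ΔF = 5.35 × ln(3.75) = 5.35 × 1.32176 = 7.0714 W/m².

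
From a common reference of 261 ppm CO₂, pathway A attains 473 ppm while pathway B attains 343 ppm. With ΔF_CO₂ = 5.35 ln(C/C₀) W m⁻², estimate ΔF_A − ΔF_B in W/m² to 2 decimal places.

ΔF_A − ΔF_B = 1.72 W/m²

ΔF_A = 5.35 ln(473/261) = 5.35 × 0.59457 = 3.1809 W/m².
ΔF_B = 5.35 ln(343/261) = 5.35 × 0.27321 = 1.4617 W/m².
Difference: 3.1809 − 1.4617 = 1.7192 W/m².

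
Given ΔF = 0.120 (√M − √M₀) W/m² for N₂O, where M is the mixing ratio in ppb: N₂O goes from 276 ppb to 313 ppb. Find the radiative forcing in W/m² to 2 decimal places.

ΔF = 0.13 W/m²

N₂O: 0.120 × (√313 − √276) = 0.120 × (17.6918 − 16.6132) = 0.120 × 1.0786 = 0.1294 W/m².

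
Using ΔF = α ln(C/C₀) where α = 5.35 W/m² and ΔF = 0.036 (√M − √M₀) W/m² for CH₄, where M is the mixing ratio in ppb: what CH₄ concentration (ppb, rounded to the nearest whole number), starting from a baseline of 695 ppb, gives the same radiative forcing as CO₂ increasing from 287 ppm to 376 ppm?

M ≈ 4423 ppb

CO₂ forcing: 5.35 × ln(376/287) = 5.35 × 0.270107 = 1.44507 W/m².
Set 0.036(√M − √695) = 1.44507: √M = 1.44507/0.036 + √695 = 40.1408 + 26.3629 = 66.5037.
M = (66.5037)² = 4422.74 ppb.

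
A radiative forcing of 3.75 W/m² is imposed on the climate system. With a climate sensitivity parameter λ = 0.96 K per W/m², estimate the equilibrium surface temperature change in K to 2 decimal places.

ΔT = λ ΔF = 0.96 × 3.75 = 3.6000 K.

ΔT = 3.60 K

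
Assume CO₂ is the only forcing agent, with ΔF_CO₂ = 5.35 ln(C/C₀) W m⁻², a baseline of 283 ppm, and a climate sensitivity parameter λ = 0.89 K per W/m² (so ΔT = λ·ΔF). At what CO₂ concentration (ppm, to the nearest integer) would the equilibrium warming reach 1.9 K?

C ≈ 422 ppm

Required forcing: ΔF = ΔT/λ = 1.9/0.89 = 2.1348 W/m².
Then ln(C/283) = ΔF/5.35 = 2.1348/5.35 = 0.39903.
So C = 283 × e^0.39903 = 283 × 1.49038 = 421.78 ppm.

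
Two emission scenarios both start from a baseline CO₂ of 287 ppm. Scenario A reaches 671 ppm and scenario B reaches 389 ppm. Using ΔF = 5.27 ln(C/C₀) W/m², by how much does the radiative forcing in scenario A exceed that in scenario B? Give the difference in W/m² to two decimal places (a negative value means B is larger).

ΔF_A − ΔF_B = 2.87 W/m²

ΔF_A = 5.27 ln(671/287) = 5.27 × 0.84929 = 4.4758 W/m².
ΔF_B = 5.27 ln(389/287) = 5.27 × 0.30410 = 1.6026 W/m².
Difference: 4.4758 − 1.6026 = 2.8732 W/m².
(Equivalently, ΔF_A − ΔF_B = 5.27 ln(671/389) = 5.27 × 0.54519 = 2.8732 W/m².)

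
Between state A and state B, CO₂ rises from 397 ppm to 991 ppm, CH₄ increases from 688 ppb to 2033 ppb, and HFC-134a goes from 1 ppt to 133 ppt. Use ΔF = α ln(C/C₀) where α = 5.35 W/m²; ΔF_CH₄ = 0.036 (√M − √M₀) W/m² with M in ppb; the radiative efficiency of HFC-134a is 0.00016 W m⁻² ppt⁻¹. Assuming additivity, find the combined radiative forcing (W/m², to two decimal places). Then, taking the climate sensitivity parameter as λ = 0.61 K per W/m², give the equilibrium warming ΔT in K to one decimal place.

CO₂: 5.35 × ln(991/397) = 5.35 × ln(2.49622) = 5.35 × 0.91478 = 4.8941 W/m².
CH₄: 0.036 × (√2033 − √688) = 0.036 × (45.0888 − 26.2298) = 0.036 × 18.8590 = 0.6789 W/m².
HFC-134a: ΔF = 0.00016 × (133 − 1) = 0.00016 × 132 = 0.0211 W/m².
Total ΔF = 4.8941 + 0.6789 + 0.0211 = 5.5941 W/m².
ΔT = λ ΔF = 0.61 × 5.59 = 3.4099 K.

ΔF = 5.59 W/m²; ΔT = 3.4 K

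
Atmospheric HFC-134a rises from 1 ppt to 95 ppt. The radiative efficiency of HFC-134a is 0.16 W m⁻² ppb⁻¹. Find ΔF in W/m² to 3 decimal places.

HFC-134a: Δ = 95 − 1 = 94 ppt = 0.094 ppb; ΔF = 0.16 × 0.094 = 0.0150 W/m².

ΔF = 0.015 W/m²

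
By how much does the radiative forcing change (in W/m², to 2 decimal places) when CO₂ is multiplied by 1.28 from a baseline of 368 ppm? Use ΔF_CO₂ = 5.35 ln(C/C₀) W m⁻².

ΔF = 1.32 W/m²

Because the forcing depends only on the ratio C/C₀, the initial concentration does not enter.
ΔF = 5.35 × ln(1.28) = 5.35 × 0.24686 = 1.3207 W/m².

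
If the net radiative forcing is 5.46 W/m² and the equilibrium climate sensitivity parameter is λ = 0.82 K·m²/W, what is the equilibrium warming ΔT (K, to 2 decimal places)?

ΔT = λ ΔF = 0.82 × 5.46 = 4.4772 K.

ΔT = 4.48 K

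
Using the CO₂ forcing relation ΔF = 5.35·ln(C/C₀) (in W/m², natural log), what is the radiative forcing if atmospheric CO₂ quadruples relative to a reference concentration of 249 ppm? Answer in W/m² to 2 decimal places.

ΔF = 7.42 W/m²

ΔF = 5.35 × ln(4) = 5.35 × 1.38629 = 7.4167 W/m².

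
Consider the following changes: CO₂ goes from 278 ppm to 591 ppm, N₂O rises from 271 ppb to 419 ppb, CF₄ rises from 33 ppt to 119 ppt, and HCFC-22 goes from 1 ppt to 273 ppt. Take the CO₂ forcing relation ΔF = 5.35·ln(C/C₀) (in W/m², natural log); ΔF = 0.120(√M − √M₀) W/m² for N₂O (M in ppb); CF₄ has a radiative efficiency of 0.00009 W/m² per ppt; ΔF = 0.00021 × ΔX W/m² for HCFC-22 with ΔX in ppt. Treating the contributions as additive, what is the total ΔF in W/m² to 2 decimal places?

ΔF = 4.58 W/m²

CO₂: 5.35 × ln(591/278) = 5.35 × ln(2.12590) = 5.35 × 0.75420 = 4.0350 W/m².
N₂O: 0.120 × (√419 − √271) = 0.120 × (20.4695 − 16.4621) = 0.120 × 4.0074 = 0.4809 W/m².
CF₄: ΔF = 0.00009 × (119 − 33) = 0.00009 × 86 = 0.0077 W/m².
HCFC-22: ΔF = 0.00021 × (273 − 1) = 0.00021 × 272 = 0.0571 W/m².
Total ΔF = 4.0350 + 0.4809 + 0.0077 + 0.0571 = 4.5807 W/m².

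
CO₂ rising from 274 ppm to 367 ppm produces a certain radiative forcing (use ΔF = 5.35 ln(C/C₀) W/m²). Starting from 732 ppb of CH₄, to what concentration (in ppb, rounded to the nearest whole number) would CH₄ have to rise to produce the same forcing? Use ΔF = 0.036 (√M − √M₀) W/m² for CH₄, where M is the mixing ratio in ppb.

CO₂ forcing: 5.35 × ln(367/274) = 5.35 × 0.292234 = 1.56345 W/m².
Set 0.036(√M − √732) = 1.56345: √M = 1.56345/0.036 + √732 = 43.4292 + 27.0555 = 70.4847.
M = (70.4847)² = 4968.09 ppb.

M ≈ 4968 ppb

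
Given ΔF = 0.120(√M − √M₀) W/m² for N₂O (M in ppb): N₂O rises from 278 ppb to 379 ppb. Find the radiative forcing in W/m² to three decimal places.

N₂O: 0.120 × (√379 − √278) = 0.120 × (19.4679 − 16.6733) = 0.120 × 2.7946 = 0.3354 W/m².

ΔF = 0.335 W/m²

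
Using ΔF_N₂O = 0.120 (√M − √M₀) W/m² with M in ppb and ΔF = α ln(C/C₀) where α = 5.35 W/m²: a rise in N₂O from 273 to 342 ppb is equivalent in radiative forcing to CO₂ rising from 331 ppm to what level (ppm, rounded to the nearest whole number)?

N₂O forcing: 0.120 × (√342 − √273) = 0.120 × (18.4932 − 16.5227) = 0.120 × 1.9705 = 0.23646 W/m².
Set 5.35 ln(C/331) = 0.23646: ln(C/331) = 0.23646/5.35 = 0.04420, so C = 331 × e^0.04420 = 331 × 1.04519 = 345.96 ppm.

C ≈ 346 ppm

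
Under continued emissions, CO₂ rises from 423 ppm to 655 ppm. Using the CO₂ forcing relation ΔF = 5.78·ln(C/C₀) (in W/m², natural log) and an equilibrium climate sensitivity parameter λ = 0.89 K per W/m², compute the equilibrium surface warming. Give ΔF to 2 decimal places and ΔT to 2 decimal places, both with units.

ΔF = 2.53 W/m²; ΔT = 2.25 K

CO₂: 5.78 × ln(655/423) = 5.78 × ln(1.54846) = 5.78 × 0.43726 = 2.5274 W/m².
ΔT = λ ΔF = 0.89 × 2.53 = 2.2517 K.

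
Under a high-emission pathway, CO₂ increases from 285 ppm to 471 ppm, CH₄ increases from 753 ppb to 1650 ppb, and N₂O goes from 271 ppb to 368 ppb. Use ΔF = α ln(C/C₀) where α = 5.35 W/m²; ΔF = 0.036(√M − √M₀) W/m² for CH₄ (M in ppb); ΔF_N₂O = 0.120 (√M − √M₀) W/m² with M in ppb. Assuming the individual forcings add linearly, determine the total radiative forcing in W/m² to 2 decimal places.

ΔF = 3.49 W/m²

CO₂: 5.35 × ln(471/285) = 5.35 × ln(1.65263) = 5.35 × 0.50237 = 2.6877 W/m².
CH₄: 0.036 × (√1650 − √753) = 0.036 × (40.6202 − 27.4408) = 0.036 × 13.1794 = 0.4745 W/m².
N₂O: 0.120 × (√368 − √271) = 0.120 × (19.1833 − 16.4621) = 0.120 × 2.7212 = 0.3265 W/m².
Total ΔF = 2.6877 + 0.4745 + 0.3265 = 3.4887 W/m².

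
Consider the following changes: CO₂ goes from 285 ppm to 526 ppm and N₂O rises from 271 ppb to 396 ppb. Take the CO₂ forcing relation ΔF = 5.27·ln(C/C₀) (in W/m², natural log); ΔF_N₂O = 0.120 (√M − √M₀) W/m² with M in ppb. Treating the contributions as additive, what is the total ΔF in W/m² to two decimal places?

ΔF = 3.64 W/m²

CO₂: 5.27 × ln(526/285) = 5.27 × ln(1.84561) = 5.27 × 0.61281 = 3.2295 W/m².
N₂O: 0.120 × (√396 − √271) = 0.120 × (19.8997 − 16.4621) = 0.120 × 3.4376 = 0.4125 W/m².
Total ΔF = 3.2295 + 0.4125 = 3.6420 W/m².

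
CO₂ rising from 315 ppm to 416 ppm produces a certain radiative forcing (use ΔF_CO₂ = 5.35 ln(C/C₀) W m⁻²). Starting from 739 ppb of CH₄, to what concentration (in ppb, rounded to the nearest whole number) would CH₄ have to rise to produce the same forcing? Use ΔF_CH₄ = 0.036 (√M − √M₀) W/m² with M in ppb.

M ≈ 4694 ppb

CO₂ forcing: 5.35 × ln(416/315) = 5.35 × 0.278113 = 1.48790 W/m².
Set 0.036(√M − √739) = 1.48790: √M = 1.48790/0.036 + √739 = 41.3306 + 27.1846 = 68.5152.
M = (68.5152)² = 4694.33 ppb.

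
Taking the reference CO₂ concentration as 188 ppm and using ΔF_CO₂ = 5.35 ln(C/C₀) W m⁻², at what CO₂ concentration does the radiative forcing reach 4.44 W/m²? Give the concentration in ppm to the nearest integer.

C ≈ 431 ppm

Set 5.35 ln(C/188) = 4.44, so ln(C/188) = 4.44/5.35 = 0.82991.
Then C/188 = e^0.82991 = 2.29311, giving C = 188 × 2.29311 = 431.10 ppm.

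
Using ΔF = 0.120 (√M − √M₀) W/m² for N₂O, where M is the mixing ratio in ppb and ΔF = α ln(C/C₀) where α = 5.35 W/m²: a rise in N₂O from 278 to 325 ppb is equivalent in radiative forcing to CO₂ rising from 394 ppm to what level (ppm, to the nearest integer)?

N₂O forcing: 0.120 × (√325 − √278) = 0.120 × (18.0278 − 16.6733) = 0.120 × 1.3545 = 0.16254 W/m².
Set 5.35 ln(C/394) = 0.16254: ln(C/394) = 0.16254/5.35 = 0.03038, so C = 394 × e^0.03038 = 394 × 1.03085 = 406.15 ppm.

C ≈ 406 ppm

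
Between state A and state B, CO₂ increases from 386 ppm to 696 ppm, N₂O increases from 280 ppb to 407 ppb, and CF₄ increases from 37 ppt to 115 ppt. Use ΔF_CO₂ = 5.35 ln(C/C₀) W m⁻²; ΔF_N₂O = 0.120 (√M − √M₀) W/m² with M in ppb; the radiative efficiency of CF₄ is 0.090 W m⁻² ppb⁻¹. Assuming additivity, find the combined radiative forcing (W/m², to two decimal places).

ΔF = 3.57 W/m²

CO₂: 5.35 × ln(696/386) = 5.35 × ln(1.80311) = 5.35 × 0.58951 = 3.1539 W/m².
N₂O: 0.120 × (√407 − √280) = 0.120 × (20.1742 − 16.7332) = 0.120 × 3.4410 = 0.4129 W/m².
CF₄: Δ = 115 − 37 = 78 ppt = 0.078 ppb; ΔF = 0.090 × 0.078 = 0.0070 W/m².
Total ΔF = 3.1539 + 0.4129 + 0.0070 = 3.5738 W/m².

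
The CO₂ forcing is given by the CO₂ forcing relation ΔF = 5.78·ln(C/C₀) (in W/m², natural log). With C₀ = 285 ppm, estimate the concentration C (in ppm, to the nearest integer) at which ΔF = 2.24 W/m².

C ≈ 420 ppm

Set 5.78 ln(C/285) = 2.24, so ln(C/285) = 2.24/5.78 = 0.38754.
Then C/285 = e^0.38754 = 1.47335, giving C = 285 × 1.47335 = 419.90 ppm.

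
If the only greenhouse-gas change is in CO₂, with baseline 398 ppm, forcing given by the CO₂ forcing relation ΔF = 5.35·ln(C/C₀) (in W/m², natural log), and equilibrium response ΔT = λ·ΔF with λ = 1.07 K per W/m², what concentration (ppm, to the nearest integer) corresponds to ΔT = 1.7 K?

Required forcing: ΔF = ΔT/λ = 1.7/1.07 = 1.5888 W/m².
Then ln(C/398) = ΔF/5.35 = 1.5888/5.35 = 0.29697.
So C = 398 × e^0.29697 = 398 × 1.34577 = 535.62 ppm.

C ≈ 536 ppm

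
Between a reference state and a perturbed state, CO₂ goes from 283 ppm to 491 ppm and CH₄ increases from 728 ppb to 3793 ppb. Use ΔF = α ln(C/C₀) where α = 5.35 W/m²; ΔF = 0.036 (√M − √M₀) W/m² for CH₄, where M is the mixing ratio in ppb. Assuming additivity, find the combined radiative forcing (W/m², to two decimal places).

CO₂: 5.35 × ln(491/283) = 5.35 × ln(1.73498) = 5.35 × 0.55100 = 2.9479 W/m².
CH₄: 0.036 × (√3793 − √728) = 0.036 × (61.5873 − 26.9815) = 0.036 × 34.6058 = 1.2458 W/m².
Total ΔF = 2.9479 + 1.2458 = 4.1937 W/m².

ΔF = 4.19 W/m²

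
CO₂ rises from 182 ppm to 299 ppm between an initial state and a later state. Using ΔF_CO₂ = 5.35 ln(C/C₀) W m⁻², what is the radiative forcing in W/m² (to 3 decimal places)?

ΔF = 2.656 W/m²

CO₂: 5.35 × ln(299/182) = 5.35 × ln(1.64286) = 5.35 × 0.49644 = 2.6560 W/m².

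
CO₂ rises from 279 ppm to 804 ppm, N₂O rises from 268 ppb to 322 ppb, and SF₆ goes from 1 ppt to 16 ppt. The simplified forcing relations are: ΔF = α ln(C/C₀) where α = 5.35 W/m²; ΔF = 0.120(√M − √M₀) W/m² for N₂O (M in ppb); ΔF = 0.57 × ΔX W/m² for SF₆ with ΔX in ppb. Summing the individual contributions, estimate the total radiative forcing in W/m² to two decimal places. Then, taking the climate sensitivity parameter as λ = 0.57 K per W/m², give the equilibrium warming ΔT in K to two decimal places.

CO₂: 5.35 × ln(804/279) = 5.35 × ln(2.88172) = 5.35 × 1.05839 = 5.6624 W/m².
N₂O: 0.120 × (√322 − √268) = 0.120 × (17.9444 − 16.3707) = 0.120 × 1.5737 = 0.1888 W/m².
SF₆: Δ = 16 − 1 = 15 ppt = 0.015 ppb; ΔF = 0.57 × 0.015 = 0.0086 W/m².
Total ΔF = 5.6624 + 0.1888 + 0.0086 = 5.8598 W/m².
ΔT = λ ΔF = 0.57 × 5.86 = 3.3402 K.

ΔF = 5.86 W/m²; ΔT = 3.34 K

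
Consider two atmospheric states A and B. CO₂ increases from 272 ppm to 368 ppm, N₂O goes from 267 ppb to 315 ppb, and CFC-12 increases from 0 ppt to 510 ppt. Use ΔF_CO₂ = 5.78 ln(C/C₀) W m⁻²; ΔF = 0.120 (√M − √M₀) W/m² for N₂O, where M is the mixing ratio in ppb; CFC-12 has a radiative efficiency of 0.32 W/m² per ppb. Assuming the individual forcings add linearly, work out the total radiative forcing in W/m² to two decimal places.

CO₂: 5.78 × ln(368/272) = 5.78 × ln(1.35294) = 5.78 × 0.30228 = 1.7472 W/m².
N₂O: 0.120 × (√315 − √267) = 0.120 × (17.7482 − 16.3401) = 0.120 × 1.4081 = 0.1690 W/m².
CFC-12: Δ = 510 − 0 = 510 ppt = 0.510 ppb; ΔF = 0.32 × 0.510 = 0.1632 W/m².
Total ΔF = 1.7472 + 0.1690 + 0.1632 = 2.0794 W/m².

ΔF = 2.08 W/m²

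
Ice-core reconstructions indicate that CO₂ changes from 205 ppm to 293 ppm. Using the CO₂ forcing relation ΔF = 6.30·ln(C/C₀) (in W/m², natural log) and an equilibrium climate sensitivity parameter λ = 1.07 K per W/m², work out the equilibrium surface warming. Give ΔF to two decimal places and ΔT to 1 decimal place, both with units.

CO₂: 6.30 × ln(293/205) = 6.30 × ln(1.42927) = 6.30 × 0.35716 = 2.2501 W/m².
ΔT = λ ΔF = 1.07 × 2.25 = 2.4075 K.

ΔF = 2.25 W/m²; ΔT = 2.4 K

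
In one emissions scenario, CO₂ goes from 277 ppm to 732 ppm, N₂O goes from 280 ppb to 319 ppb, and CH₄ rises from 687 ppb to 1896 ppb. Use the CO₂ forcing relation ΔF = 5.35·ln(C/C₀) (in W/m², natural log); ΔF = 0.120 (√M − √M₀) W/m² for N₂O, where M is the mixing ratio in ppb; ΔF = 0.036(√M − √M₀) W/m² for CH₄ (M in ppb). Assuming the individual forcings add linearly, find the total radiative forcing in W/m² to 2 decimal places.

ΔF = 5.96 W/m²

CO₂: 5.35 × ln(732/277) = 5.35 × ln(2.64260) = 5.35 × 0.97176 = 5.1989 W/m².
N₂O: 0.120 × (√319 − √280) = 0.120 × (17.8606 − 16.7332) = 0.120 × 1.1274 = 0.1353 W/m².
CH₄: 0.036 × (√1896 − √687) = 0.036 × (43.5431 − 26.2107) = 0.036 × 17.3324 = 0.6240 W/m².
Total ΔF = 5.1989 + 0.1353 + 0.6240 = 5.9582 W/m².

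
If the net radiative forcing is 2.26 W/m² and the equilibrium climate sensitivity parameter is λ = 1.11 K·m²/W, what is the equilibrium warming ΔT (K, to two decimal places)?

ΔT = 2.51 K

ΔT = λ ΔF = 1.11 × 2.26 = 2.5086 K.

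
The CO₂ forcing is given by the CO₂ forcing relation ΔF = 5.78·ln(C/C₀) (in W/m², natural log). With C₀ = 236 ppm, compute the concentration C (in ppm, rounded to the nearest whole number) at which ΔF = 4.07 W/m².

C ≈ 477 ppm

Set 5.78 ln(C/236) = 4.07, so ln(C/236) = 4.07/5.78 = 0.70415.
Then C/236 = e^0.70415 = 2.02213, giving C = 236 × 2.02213 = 477.22 ppm.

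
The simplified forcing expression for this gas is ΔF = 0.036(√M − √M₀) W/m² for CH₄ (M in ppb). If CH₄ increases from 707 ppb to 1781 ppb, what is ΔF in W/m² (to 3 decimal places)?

ΔF = 0.562 W/m²

CH₄: 0.036 × (√1781 − √707) = 0.036 × (42.2019 − 26.5895) = 0.036 × 15.6124 = 0.5620 W/m².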